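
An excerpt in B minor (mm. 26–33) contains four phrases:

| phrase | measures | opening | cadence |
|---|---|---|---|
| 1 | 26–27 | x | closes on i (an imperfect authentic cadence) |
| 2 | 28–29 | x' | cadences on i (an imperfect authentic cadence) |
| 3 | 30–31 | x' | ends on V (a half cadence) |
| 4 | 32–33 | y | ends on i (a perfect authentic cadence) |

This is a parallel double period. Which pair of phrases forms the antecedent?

In a double period the first pair of phrases (ending imperfect authentic cadence) is the large antecedent and the second pair (ending perfect authentic cadence) is the large consequent; the antecedent is phrases 1 and 2.

phrases 1 and 2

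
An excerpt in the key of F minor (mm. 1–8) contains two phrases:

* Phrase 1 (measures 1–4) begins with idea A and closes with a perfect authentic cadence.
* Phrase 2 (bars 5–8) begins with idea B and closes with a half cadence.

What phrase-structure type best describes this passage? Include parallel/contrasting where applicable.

The second phrase closes with a half cadence, which is not stronger than the first phrase's perfect authentic cadence; without a weak→strong cadential pair there is no antecedent–consequent relationship, so this is a phrase group rather than a period.

phrase group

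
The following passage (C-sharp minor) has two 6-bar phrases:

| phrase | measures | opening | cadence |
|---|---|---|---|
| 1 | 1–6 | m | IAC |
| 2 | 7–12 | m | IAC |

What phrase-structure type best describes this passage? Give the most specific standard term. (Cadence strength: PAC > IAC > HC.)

repeated phrase

Both phrases have the same opening (m) and the same cadence (imperfect authentic cadence): the second is a restatement, not a consequent, so this is a repeated phrase rather than a period.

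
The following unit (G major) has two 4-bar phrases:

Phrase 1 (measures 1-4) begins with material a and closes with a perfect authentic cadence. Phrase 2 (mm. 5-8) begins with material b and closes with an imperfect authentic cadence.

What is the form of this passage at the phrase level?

The second phrase closes with an imperfect authentic cadence, which is not stronger than the first phrase's perfect authentic cadence; without a weak→strong cadential pair there is no antecedent–consequent relationship, so this is a phrase group rather than a period.

phrase group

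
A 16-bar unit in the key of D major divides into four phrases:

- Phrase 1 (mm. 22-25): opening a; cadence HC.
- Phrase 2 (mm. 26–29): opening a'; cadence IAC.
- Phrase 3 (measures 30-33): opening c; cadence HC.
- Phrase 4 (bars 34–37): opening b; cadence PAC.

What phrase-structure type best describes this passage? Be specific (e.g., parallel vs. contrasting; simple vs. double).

Four phrases in two halves: the first half (mm. 22–29) ends with an imperfect authentic cadence, the second (measures 30-37) with a perfect authentic cadence — a large antecedent–consequent pair, i.e. a double period.
Phrase 3 begins with different material from phrase 1, making it contrasting.

contrasting double period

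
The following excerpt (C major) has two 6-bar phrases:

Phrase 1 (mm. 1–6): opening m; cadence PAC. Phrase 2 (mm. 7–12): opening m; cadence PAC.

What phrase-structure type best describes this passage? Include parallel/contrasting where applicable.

Both phrases have the same opening (m) and the same cadence (perfect authentic cadence): the second is a restatement, not a consequent, so this is a repeated phrase rather than a period.

repeated phrase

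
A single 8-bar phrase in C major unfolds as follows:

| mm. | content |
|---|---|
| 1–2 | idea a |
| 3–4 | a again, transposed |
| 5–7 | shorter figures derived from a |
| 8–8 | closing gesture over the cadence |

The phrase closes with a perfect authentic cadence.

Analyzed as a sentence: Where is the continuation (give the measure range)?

measures 5–8

After the presentation (bars 1–4), the continuation covers the fragmentation through the cadence: mm. 5–8.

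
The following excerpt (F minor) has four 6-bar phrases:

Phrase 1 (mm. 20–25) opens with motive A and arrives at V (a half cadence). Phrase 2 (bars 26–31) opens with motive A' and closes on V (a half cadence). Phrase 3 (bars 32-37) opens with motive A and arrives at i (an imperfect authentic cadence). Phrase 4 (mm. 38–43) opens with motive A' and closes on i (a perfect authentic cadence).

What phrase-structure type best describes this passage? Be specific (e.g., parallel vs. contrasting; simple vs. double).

parallel double period

Four phrases in two halves: the first half (mm. 20–31) ends with a half cadence, the second (measures 32-43) with a perfect authentic cadence — a large antecedent–consequent pair, i.e. a double period.
Phrase 3 begins with the same material as phrase 1, making it parallel.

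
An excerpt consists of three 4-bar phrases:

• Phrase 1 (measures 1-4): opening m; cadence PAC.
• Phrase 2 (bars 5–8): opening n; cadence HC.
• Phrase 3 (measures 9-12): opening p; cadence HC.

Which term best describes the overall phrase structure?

The final phrase closes with a half cadence, which is not stronger than the preceding half cadence; the 3 phrases lack an overall antecedent–consequent design and so form a phrase group.

phrase group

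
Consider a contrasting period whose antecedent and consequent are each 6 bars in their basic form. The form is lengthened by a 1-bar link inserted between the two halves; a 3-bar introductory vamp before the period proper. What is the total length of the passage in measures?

16 measures

Basic contrasting period: 6 + 6 = 12 bars.
12 (basic form) + 1 (link) + 3 (introduction) = 16.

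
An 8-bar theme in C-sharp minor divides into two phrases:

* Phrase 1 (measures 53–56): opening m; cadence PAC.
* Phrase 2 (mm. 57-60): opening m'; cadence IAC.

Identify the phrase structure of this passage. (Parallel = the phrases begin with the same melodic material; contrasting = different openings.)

The second phrase closes with an imperfect authentic cadence, which is not stronger than the first phrase's perfect authentic cadence; without a weak→strong cadential pair there is no antecedent–consequent relationship, so this is a phrase group rather than a period.

phrase group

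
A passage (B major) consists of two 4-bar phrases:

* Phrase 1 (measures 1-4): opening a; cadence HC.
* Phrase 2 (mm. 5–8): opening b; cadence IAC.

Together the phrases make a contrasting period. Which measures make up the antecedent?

measures 1–4

The phrase ending with the weaker cadence (half cadence) is the antecedent; the one ending more conclusively (imperfect authentic cadence) is the consequent. The antecedent is measures 1–4.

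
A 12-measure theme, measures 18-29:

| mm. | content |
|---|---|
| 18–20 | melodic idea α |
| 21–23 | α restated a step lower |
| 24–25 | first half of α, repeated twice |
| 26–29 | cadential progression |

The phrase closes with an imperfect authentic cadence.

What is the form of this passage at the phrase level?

Basic idea (mm. 18–20) + its repetition (mm. 21–23) form the presentation; fragmentation and cadence (bars 24–29) form the continuation — the 12-bar whole is a sentence.

sentence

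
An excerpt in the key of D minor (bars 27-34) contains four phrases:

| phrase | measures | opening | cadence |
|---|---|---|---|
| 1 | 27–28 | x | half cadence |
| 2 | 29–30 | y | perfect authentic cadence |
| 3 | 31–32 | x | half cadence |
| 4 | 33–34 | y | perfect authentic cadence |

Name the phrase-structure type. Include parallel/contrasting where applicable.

The cadence pattern HC–PAC–HC–PAC is weak–strong twice, and phrases 3–4 restate phrases 1–2: a period heard twice, not a double period (which would end weakly at phrase 2).

repeated period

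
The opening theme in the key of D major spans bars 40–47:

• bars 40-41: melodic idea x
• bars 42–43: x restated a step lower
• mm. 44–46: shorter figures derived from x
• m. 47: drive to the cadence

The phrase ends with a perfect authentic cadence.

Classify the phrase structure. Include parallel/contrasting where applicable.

Basic idea (mm. 40-41) + its repetition (mm. 42–43) form the presentation; fragmentation and cadence (bars 44–47) form the continuation — the 8-bar whole is a sentence.

sentence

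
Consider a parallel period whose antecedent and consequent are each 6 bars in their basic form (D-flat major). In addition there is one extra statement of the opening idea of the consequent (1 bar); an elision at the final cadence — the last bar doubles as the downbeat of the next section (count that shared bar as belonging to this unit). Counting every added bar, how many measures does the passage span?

13 measures

Basic parallel period: 6 + 6 = 12 bars.
12 (basic form) + 1 (extra statement) = 13.
The elision shares a bar with the next section but does not change this unit's count.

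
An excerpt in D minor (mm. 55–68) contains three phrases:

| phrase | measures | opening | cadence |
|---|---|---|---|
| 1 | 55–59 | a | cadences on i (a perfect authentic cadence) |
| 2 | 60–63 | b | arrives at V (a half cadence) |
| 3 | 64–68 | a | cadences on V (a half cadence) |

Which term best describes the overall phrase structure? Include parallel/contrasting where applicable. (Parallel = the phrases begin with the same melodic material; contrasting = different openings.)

phrase group

The final phrase closes with a half cadence, which is not stronger than the preceding half cadence; the 3 phrases lack an overall antecedent–consequent design and so form a phrase group.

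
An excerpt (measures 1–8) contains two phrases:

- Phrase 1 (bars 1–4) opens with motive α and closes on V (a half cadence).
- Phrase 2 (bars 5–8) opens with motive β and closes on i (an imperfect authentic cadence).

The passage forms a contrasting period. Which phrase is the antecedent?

The phrase ending with the weaker cadence (half cadence) is the antecedent; the one ending more conclusively (imperfect authentic cadence) is the consequent. The antecedent is phrase 1.

phrase 1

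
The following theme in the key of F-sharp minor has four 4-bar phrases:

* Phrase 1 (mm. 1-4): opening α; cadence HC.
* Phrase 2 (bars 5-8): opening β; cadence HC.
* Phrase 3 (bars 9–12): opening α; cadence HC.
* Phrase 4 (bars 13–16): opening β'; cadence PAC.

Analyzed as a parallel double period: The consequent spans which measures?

In a double period the four phrases pair into a large antecedent (phrases 1–2, ending half cadence) and a large consequent (phrases 3–4, ending perfect authentic cadence). The consequent spans mm. 9-16.

measures 9–16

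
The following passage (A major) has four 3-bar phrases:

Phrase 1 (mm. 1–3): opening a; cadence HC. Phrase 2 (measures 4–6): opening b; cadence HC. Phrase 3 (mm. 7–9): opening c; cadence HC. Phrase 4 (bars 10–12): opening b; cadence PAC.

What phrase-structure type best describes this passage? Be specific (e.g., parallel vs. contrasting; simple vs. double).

contrasting double period

Four phrases in two halves: the first half (bars 1–6) ends with a half cadence, the second (mm. 7–12) with a perfect authentic cadence — a large antecedent–consequent pair, i.e. a double period.
Phrase 3 begins with different material from phrase 1, making it contrasting.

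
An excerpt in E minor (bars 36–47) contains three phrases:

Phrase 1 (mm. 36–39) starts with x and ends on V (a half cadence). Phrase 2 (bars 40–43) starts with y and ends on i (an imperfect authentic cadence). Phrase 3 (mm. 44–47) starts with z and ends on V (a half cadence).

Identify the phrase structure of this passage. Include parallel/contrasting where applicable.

The final phrase closes with a half cadence, which is not stronger than the preceding imperfect authentic cadence; the 3 phrases lack an overall antecedent–consequent design and so form a phrase group.

phrase group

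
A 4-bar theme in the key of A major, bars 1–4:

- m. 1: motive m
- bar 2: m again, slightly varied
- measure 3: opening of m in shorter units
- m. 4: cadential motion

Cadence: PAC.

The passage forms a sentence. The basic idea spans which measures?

measures 1–1

The presentation of a sentence is the basic idea (measure 1) plus its repetition (measure 2); the basic idea is therefore m. 1.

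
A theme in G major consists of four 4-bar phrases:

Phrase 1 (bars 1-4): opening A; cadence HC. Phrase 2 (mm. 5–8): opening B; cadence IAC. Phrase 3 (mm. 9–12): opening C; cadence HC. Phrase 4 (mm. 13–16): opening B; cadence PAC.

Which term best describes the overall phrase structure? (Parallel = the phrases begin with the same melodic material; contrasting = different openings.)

Four phrases in two halves: the first half (mm. 1–8) ends with an imperfect authentic cadence, the second (bars 9–16) with a perfect authentic cadence — a large antecedent–consequent pair, i.e. a double period.
Phrase 3 begins with different material from phrase 1, making it contrasting.

contrasting double period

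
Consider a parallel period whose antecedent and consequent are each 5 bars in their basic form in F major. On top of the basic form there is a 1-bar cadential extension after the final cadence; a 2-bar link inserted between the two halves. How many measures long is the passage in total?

Basic parallel period: 5 + 5 = 10 bars.
10 (basic form) + 1 (cadential extension) + 2 (link) = 13.

13 measures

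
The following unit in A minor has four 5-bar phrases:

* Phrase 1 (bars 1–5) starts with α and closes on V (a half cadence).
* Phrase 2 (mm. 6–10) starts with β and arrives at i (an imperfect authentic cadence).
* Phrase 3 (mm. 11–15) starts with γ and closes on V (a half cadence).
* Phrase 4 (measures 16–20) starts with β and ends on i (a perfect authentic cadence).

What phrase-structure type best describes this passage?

contrasting double period

Four phrases in two halves: the first half (bars 1–10) ends with an imperfect authentic cadence, the second (bars 11–20) with a perfect authentic cadence — a large antecedent–consequent pair, i.e. a double period.
Phrase 3 begins with different material from phrase 1, making it contrasting.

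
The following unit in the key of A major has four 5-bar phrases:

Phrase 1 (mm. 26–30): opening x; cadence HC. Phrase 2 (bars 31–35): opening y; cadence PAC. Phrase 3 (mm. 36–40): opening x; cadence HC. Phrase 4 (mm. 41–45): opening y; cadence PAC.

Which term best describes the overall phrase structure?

repeated period

The cadence pattern HC–PAC–HC–PAC is weak–strong twice, and phrases 3–4 restate phrases 1–2: a period heard twice, not a double period (which would end weakly at phrase 2).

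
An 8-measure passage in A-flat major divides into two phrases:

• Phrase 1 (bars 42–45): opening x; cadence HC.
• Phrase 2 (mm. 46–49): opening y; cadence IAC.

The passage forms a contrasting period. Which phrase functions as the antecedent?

The phrase ending with the weaker cadence (half cadence) is the antecedent; the one ending more conclusively (imperfect authentic cadence) is the consequent. The antecedent is phrase 1.

phrase 1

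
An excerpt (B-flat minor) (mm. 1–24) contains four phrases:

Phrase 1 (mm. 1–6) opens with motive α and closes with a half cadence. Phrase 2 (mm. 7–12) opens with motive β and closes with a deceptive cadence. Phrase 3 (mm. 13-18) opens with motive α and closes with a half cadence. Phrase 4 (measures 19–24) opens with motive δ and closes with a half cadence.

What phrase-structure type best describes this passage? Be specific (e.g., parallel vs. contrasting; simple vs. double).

phrase group

Phrase 4 ends with a half cadence, no stronger than phrase 2's deceptive cadence, so the four phrases do not form a double period; nor do phrases 3–4 duplicate 1–2, so it is not a repeated period. With no phrase reaching a conclusive cadence, the passage is a phrase group.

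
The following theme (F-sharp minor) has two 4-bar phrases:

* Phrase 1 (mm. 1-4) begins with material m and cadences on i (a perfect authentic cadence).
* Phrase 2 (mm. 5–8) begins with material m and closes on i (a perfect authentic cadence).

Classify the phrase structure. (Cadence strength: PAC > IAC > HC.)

repeated phrase

Both phrases have the same opening (m) and the same cadence (perfect authentic cadence): the second is a restatement, not a consequent, so this is a repeated phrase rather than a period.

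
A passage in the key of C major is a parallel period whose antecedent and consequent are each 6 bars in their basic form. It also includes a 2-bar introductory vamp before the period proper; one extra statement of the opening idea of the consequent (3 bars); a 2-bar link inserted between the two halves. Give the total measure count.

Basic parallel period: 6 + 6 = 12 bars.
12 (basic form) + 2 (introduction) + 3 (extra statement) + 2 (link) = 19.

19 measures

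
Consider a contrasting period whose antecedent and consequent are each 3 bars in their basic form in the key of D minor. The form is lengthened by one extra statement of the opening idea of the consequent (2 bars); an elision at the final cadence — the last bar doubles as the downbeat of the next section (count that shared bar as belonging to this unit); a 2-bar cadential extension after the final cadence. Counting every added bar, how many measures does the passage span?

10 measures

Basic contrasting period: 3 + 3 = 6 bars.
6 (basic form) + 2 (extra statement) + 2 (cadential extension) = 10.
The elision shares a bar with the next section but does not change this unit's count.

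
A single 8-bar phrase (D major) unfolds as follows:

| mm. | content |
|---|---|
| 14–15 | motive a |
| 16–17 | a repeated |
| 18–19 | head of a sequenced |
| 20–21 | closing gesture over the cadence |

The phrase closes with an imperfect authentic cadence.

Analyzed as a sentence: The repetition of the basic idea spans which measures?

measures 16–17

The presentation of a sentence is the basic idea (mm. 14–15) plus its repetition (bars 16–17); the repetition of the basic idea is therefore measures 16–17.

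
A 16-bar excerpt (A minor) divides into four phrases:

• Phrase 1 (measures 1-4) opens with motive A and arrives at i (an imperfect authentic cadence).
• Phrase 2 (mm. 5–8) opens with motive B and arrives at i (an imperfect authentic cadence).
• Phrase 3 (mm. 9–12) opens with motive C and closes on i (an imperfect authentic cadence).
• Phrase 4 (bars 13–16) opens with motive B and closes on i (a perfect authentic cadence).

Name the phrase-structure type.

contrasting double period

Four phrases in two halves: the first half (mm. 1–8) ends with an imperfect authentic cadence, the second (measures 9–16) with a perfect authentic cadence — a large antecedent–consequent pair, i.e. a double period.
Phrase 3 begins with different material from phrase 1, making it contrasting.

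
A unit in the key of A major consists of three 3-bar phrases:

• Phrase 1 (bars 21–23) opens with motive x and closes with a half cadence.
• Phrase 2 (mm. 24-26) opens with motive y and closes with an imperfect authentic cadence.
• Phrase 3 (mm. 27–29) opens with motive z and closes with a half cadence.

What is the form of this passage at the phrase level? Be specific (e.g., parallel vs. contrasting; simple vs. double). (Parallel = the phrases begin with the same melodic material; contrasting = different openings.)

The final phrase closes with a half cadence, which is not stronger than the preceding imperfect authentic cadence; the 3 phrases lack an overall antecedent–consequent design and so form a phrase group.

phrase group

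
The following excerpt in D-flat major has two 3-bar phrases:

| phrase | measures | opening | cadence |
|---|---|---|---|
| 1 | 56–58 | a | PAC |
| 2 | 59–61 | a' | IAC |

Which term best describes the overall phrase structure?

phrase group

The second phrase closes with an imperfect authentic cadence, which is not stronger than the first phrase's perfect authentic cadence; without a weak→strong cadential pair there is no antecedent–consequent relationship, so this is a phrase group rather than a period.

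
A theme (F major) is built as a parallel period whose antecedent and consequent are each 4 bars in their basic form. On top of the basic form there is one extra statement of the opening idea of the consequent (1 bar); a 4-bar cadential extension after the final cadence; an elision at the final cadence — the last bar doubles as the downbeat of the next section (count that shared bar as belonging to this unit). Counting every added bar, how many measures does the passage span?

Basic parallel period: 4 + 4 = 8 bars.
8 (basic form) + 1 (extra statement) + 4 (cadential extension) = 13.
The elision shares a bar with the next section but does not change this unit's count.

13 measures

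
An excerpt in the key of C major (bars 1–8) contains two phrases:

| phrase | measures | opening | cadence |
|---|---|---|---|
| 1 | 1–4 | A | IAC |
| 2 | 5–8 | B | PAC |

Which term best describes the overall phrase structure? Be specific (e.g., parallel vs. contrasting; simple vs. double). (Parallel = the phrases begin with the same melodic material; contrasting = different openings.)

contrasting period

Phrase 1 ends with an imperfect authentic cadence (weaker) and phrase 2 with a perfect authentic cadence (stronger): antecedent + consequent = a period.
The two phrases open with different material (A / B), so the period is contrasting.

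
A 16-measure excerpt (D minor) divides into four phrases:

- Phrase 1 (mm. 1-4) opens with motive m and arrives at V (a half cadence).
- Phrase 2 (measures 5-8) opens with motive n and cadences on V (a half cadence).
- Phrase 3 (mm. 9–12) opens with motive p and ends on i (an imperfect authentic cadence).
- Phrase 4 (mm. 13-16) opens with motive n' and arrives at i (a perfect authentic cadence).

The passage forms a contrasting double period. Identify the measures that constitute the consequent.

measures 9–16

In a double period the four phrases pair into a large antecedent (phrases 1–2, ending half cadence) and a large consequent (phrases 3–4, ending perfect authentic cadence). The consequent spans measures 9–16.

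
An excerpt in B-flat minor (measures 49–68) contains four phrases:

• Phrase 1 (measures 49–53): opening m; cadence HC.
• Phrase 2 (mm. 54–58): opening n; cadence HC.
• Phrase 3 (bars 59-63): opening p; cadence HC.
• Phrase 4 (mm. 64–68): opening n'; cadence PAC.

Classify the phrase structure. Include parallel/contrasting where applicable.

Four phrases in two halves: the first half (bars 49-58) ends with a half cadence, the second (mm. 59–68) with a perfect authentic cadence — a large antecedent–consequent pair, i.e. a double period.
Phrase 3 begins with different material from phrase 1, making it contrasting.

contrasting double period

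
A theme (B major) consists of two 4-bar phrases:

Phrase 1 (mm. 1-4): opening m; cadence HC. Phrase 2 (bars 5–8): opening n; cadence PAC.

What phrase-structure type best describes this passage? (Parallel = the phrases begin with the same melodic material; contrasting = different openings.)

Phrase 1 ends with a half cadence (weaker) and phrase 2 with a perfect authentic cadence (stronger): antecedent + consequent = a period.
The two phrases open with different material (m / n), so the period is contrasting.

contrasting period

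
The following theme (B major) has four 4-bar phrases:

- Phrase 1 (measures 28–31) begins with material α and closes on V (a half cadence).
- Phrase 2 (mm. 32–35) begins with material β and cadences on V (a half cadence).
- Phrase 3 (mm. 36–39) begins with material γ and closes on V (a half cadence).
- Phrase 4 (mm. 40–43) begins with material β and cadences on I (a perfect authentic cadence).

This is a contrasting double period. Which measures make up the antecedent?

measures 28–35

In a double period the first pair of phrases (ending half cadence) is the large antecedent and the second pair (ending perfect authentic cadence) is the large consequent; the antecedent is measures 28–35.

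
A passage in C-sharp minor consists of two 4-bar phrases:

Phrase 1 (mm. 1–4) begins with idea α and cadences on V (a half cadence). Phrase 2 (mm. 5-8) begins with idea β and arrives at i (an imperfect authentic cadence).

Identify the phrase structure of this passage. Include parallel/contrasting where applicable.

contrasting period

Phrase 1 ends with a half cadence (weaker) and phrase 2 with an imperfect authentic cadence (stronger): antecedent + consequent = a period.
The two phrases open with different material (α / β), so the period is contrasting.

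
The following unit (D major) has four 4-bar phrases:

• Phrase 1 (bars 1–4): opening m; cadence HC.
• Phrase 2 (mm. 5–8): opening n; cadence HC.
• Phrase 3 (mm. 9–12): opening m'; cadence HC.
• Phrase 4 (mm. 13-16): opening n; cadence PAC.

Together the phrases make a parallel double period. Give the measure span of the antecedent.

In a double period the first pair of phrases (ending half cadence) is the large antecedent and the second pair (ending perfect authentic cadence) is the large consequent; the antecedent is measures 1–8.

measures 1–8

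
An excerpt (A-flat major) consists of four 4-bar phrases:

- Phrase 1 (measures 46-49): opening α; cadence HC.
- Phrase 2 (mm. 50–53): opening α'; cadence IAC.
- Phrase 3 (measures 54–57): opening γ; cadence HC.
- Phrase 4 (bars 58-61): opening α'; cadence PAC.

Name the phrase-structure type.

contrasting double period

Four phrases in two halves: the first half (bars 46–53) ends with an imperfect authentic cadence, the second (bars 54-61) with a perfect authentic cadence — a large antecedent–consequent pair, i.e. a double period.
Phrase 3 begins with different material from phrase 1, making it contrasting.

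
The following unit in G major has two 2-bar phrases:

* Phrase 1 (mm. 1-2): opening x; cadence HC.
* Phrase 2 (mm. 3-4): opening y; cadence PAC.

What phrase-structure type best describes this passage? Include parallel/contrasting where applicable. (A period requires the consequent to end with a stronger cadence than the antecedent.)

contrasting period

Phrase 1 ends with a half cadence (weaker) and phrase 2 with a perfect authentic cadence (stronger): antecedent + consequent = a period.
The two phrases open with different material (x / y), so the period is contrasting.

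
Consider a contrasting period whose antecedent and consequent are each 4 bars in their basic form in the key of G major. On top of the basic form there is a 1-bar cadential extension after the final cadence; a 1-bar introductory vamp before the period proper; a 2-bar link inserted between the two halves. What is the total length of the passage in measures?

12 measures

Basic contrasting period: 4 + 4 = 8 bars.
8 (basic form) + 1 (cadential extension) + 1 (introduction) + 2 (link) = 12.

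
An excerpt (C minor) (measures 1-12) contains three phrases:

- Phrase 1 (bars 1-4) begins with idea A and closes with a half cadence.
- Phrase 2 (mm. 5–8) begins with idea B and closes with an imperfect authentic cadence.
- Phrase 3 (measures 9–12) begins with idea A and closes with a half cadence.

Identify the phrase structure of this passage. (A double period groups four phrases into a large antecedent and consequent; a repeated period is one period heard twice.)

The final phrase closes with a half cadence, which is not stronger than the preceding imperfect authentic cadence; the 3 phrases lack an overall antecedent–consequent design and so form a phrase group.

phrase group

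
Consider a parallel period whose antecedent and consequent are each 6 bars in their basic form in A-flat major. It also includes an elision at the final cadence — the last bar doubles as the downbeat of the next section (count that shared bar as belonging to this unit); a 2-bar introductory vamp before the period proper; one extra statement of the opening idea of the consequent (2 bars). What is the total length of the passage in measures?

Basic parallel period: 6 + 6 = 12 bars.
12 (basic form) + 2 (introduction) + 2 (extra statement) = 16.
The elision shares a bar with the next section but does not change this unit's count.

16 measures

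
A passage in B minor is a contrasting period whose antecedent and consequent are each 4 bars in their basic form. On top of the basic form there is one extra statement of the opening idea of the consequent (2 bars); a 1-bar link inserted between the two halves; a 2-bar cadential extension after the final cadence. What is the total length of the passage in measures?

Basic contrasting period: 4 + 4 = 8 bars.
8 (basic form) + 2 (extra statement) + 1 (link) + 2 (cadential extension) = 13.

13 measures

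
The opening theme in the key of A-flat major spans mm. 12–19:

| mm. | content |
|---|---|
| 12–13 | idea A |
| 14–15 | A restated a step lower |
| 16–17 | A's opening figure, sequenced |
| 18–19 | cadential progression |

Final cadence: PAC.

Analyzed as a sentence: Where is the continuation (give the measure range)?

measures 16–19

After the presentation (bars 12-15), the continuation covers the fragmentation through the cadence: mm. 16-19.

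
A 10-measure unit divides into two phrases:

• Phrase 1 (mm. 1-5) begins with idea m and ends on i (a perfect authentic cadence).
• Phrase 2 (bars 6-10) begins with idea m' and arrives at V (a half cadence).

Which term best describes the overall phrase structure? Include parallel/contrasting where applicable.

The second phrase closes with a half cadence, which is not stronger than the first phrase's perfect authentic cadence; without a weak→strong cadential pair there is no antecedent–consequent relationship, so this is a phrase group rather than a period.

phrase group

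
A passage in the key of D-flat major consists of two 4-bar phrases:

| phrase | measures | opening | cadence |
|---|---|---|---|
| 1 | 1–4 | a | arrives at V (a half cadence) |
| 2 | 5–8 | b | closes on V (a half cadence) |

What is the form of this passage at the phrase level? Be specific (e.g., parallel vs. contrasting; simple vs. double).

The second phrase closes with a half cadence, which is not stronger than the first phrase's half cadence; without a weak→strong cadential pair there is no antecedent–consequent relationship, so this is a phrase group rather than a period.

phrase group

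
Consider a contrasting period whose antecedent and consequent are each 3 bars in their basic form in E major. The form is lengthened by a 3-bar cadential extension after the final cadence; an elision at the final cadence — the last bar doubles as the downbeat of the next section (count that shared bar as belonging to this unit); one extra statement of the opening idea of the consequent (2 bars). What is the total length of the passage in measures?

Basic contrasting period: 3 + 3 = 6 bars.
6 (basic form) + 3 (cadential extension) + 2 (extra statement) = 11.
The elision shares a bar with the next section but does not change this unit's count.

11 measures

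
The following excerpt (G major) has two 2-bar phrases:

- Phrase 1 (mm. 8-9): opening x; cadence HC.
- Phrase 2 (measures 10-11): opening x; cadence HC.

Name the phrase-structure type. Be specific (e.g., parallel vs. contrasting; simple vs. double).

Both phrases have the same opening (x) and the same cadence (half cadence): the second is a restatement, not a consequent, so this is a repeated phrase rather than a period.

repeated phrase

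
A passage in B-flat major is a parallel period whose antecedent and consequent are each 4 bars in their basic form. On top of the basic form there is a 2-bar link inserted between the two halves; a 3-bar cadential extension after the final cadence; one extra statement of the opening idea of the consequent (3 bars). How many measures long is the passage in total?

Basic parallel period: 4 + 4 = 8 bars.
8 (basic form) + 2 (link) + 3 (cadential extension) + 3 (extra statement) = 16.

16 measures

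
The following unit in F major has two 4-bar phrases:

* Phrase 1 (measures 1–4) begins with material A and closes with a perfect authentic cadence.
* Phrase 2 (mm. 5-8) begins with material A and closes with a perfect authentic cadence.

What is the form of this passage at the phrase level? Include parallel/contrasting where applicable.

repeated phrase

Both phrases have the same opening (A) and the same cadence (perfect authentic cadence): the second is a restatement, not a consequent, so this is a repeated phrase rather than a period.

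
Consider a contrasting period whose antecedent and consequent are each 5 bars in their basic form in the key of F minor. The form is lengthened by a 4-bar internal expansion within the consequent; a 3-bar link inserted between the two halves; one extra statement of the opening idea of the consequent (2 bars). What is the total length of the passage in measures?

Basic contrasting period: 5 + 5 = 10 bars.
10 (basic form) + 4 (internal expansion) + 3 (link) + 2 (extra statement) = 19.

19 measures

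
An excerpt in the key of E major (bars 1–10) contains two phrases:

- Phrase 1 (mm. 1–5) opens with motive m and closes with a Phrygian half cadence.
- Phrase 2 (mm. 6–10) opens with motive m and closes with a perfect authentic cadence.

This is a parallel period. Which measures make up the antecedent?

The phrase ending with the weaker cadence (Phrygian half cadence) is the antecedent; the one ending more conclusively (perfect authentic cadence) is the consequent. The antecedent is measures 1–5.

measures 1–5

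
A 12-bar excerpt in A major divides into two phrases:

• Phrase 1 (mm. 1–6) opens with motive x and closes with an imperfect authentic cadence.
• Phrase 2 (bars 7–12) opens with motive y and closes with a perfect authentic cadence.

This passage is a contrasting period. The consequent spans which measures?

measures 7–12

The antecedent is the phrase ending with the weaker cadence (imperfect authentic cadence, phrase 1) and the consequent the one ending more conclusively (perfect authentic cadence, phrase 2); the consequent is mm. 7-12.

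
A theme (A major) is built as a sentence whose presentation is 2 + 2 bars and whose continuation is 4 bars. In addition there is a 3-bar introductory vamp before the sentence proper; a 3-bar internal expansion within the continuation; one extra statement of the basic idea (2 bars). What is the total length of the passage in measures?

16 measures

Basic sentence: 2 + 2 + 4 = 8 bars.
8 (basic form) + 3 (introduction) + 3 (internal expansion) + 2 (extra statement) = 16.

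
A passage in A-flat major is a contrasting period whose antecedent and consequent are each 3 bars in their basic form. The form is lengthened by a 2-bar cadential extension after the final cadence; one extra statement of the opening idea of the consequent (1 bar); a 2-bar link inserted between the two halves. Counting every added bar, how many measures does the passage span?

11 measures

Basic contrasting period: 3 + 3 = 6 bars.
6 (basic form) + 2 (cadential extension) + 1 (extra statement) + 2 (link) = 11.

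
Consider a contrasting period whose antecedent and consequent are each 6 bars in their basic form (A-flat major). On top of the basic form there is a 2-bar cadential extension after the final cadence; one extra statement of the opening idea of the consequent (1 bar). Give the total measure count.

15 measures

Basic contrasting period: 6 + 6 = 12 bars.
12 (basic form) + 2 (cadential extension) + 1 (extra statement) = 15.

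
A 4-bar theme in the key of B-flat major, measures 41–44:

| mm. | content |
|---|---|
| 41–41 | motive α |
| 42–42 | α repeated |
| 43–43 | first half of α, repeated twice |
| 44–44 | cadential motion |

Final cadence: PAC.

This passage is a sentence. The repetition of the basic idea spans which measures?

measures 42–42

The presentation of a sentence is the basic idea (m. 41) plus its repetition (m. 42); the repetition of the basic idea is therefore bar 42.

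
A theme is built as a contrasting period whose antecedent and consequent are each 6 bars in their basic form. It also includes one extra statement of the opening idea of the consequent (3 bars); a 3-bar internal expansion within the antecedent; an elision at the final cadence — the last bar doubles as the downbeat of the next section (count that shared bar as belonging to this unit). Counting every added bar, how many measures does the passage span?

Basic contrasting period: 6 + 6 = 12 bars.
12 (basic form) + 3 (extra statement) + 3 (internal expansion) = 18.
The elision shares a bar with the next section but does not change this unit's count.

18 measures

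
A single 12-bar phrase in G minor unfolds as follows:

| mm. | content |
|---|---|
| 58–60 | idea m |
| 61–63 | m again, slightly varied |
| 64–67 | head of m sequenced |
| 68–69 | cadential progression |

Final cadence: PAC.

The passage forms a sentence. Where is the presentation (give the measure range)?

measures 58–63

The presentation of a sentence is the basic idea (bars 58–60) plus its repetition (bars 61–63); the presentation is therefore bars 58–63.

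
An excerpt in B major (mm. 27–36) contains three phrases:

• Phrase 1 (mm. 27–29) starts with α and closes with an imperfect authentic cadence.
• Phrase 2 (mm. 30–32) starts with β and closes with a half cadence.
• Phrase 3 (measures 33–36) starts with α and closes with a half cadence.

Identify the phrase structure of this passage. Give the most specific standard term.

The final phrase closes with a half cadence, which is not stronger than the preceding half cadence; the 3 phrases lack an overall antecedent–consequent design and so form a phrase group.

phrase group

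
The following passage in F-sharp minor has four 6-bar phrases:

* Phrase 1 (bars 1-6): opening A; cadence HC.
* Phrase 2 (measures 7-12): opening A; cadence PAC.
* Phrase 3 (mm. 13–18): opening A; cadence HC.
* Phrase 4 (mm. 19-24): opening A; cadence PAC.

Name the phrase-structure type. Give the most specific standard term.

repeated period

The cadence pattern HC–PAC–HC–PAC is weak–strong twice, and phrases 3–4 restate phrases 1–2: a period heard twice, not a double period (which would end weakly at phrase 2).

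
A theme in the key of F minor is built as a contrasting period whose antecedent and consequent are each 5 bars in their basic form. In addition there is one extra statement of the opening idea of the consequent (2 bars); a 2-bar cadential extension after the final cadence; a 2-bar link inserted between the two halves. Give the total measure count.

16 measures

Basic contrasting period: 5 + 5 = 10 bars.
10 (basic form) + 2 (extra statement) + 2 (cadential extension) + 2 (link) = 16.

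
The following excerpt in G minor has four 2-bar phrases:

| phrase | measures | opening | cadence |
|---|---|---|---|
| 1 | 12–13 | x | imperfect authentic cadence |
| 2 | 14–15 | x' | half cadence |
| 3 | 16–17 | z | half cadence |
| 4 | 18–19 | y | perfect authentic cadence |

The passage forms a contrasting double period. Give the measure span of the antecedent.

measures 12–15

In a double period the four phrases pair into a large antecedent (phrases 1–2, ending half cadence) and a large consequent (phrases 3–4, ending perfect authentic cadence). The antecedent spans mm. 12-15.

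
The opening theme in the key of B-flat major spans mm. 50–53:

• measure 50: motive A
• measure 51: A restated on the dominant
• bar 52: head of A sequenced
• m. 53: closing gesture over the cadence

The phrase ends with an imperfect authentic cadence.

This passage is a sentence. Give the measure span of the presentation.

The presentation of a sentence is the basic idea (bar 50) plus its repetition (measure 51); the presentation is therefore measures 50–51.

measures 50–51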